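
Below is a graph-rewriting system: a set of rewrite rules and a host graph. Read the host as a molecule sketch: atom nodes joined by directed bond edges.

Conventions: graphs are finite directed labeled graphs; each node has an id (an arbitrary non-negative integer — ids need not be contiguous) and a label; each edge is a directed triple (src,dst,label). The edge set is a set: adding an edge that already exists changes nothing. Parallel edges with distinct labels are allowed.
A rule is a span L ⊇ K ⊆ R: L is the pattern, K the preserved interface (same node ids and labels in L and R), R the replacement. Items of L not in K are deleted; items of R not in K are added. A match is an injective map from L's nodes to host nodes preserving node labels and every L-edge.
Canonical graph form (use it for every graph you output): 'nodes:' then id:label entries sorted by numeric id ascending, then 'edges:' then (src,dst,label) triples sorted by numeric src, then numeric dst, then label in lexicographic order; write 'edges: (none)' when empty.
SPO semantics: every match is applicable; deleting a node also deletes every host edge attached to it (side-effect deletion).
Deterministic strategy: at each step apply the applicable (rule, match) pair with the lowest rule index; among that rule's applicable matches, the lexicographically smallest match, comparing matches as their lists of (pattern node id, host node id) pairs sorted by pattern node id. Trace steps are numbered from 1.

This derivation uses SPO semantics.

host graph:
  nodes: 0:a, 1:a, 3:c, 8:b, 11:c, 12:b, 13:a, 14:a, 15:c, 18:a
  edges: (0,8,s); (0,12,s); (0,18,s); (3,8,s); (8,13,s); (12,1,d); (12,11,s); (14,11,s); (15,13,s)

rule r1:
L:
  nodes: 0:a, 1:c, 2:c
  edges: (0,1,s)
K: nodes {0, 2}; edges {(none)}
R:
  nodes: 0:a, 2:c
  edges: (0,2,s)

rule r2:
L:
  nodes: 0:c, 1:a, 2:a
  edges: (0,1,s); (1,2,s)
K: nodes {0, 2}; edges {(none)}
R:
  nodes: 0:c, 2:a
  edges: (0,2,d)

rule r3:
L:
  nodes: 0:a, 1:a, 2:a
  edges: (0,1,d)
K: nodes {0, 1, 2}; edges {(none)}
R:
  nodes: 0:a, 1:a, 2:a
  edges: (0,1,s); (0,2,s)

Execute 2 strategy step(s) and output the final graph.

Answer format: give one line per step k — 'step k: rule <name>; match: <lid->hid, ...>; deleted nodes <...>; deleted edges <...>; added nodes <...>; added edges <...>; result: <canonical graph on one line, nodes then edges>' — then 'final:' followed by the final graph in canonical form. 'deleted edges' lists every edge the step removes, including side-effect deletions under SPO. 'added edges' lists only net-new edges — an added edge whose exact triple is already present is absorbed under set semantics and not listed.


step 1: rule r1; match: 0->14, 1->11, 2->3; deleted nodes 11; deleted edges (12,11,s); (14,11,s); added nodes (none); added edges (14,3,s); result: nodes: 0:a, 1:a, 3:c, 8:b, 12:b, 13:a, 14:a, 15:c, 18:a edges: (0,8,s); (0,12,s); (0,18,s); (3,8,s); (8,13,s); (12,1,d); (14,3,s); (15,13,s)
step 2: rule r1; match: 0->14, 1->3, 2->15; deleted nodes 3; deleted edges (3,8,s); (14,3,s); added nodes (none); added edges (14,15,s); result: nodes: 0:a, 1:a, 8:b, 12:b, 13:a, 14:a, 15:c, 18:a edges: (0,8,s); (0,12,s); (0,18,s); (8,13,s); (12,1,d); (14,15,s); (15,13,s)
final:
nodes: 0:a, 1:a, 8:b, 12:b, 13:a, 14:a, 15:c, 18:a
edges: (0,8,s); (0,12,s); (0,18,s); (8,13,s); (12,1,d); (14,15,s); (15,13,s)


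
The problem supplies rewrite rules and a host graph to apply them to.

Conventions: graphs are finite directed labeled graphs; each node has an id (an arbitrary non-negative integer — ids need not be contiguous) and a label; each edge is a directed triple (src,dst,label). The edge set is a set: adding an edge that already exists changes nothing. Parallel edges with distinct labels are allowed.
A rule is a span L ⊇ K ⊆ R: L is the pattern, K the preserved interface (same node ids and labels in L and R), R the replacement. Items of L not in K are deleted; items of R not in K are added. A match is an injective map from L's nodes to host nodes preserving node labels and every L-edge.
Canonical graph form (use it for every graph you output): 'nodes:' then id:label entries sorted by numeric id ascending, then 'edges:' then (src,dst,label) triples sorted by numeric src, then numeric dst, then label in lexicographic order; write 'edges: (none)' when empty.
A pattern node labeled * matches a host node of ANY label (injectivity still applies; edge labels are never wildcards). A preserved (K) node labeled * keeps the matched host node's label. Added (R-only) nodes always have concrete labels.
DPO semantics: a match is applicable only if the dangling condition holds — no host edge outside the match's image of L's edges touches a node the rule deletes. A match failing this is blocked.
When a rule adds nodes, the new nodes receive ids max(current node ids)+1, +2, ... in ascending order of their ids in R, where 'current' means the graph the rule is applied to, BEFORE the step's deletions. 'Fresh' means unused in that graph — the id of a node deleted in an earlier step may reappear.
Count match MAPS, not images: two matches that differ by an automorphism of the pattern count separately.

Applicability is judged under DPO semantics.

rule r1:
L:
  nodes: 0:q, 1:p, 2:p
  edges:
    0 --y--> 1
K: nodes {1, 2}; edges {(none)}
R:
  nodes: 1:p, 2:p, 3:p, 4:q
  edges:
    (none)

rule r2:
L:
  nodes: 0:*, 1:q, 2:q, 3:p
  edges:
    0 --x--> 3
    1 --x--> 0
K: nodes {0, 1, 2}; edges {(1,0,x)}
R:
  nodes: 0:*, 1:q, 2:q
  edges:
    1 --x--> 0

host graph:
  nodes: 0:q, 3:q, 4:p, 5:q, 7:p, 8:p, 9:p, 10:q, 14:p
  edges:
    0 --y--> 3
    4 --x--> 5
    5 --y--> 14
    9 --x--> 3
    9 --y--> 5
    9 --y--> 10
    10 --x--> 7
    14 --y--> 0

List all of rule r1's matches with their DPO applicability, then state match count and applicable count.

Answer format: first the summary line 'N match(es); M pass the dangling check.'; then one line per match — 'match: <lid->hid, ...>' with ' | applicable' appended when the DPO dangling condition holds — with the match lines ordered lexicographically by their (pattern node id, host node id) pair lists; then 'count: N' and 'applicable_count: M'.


4 match(es); 0 pass the dangling check.
match: 0->5, 1->14, 2->4
match: 0->5, 1->14, 2->7
match: 0->5, 1->14, 2->8
match: 0->5, 1->14, 2->9
count: 4
applicable_count: 0


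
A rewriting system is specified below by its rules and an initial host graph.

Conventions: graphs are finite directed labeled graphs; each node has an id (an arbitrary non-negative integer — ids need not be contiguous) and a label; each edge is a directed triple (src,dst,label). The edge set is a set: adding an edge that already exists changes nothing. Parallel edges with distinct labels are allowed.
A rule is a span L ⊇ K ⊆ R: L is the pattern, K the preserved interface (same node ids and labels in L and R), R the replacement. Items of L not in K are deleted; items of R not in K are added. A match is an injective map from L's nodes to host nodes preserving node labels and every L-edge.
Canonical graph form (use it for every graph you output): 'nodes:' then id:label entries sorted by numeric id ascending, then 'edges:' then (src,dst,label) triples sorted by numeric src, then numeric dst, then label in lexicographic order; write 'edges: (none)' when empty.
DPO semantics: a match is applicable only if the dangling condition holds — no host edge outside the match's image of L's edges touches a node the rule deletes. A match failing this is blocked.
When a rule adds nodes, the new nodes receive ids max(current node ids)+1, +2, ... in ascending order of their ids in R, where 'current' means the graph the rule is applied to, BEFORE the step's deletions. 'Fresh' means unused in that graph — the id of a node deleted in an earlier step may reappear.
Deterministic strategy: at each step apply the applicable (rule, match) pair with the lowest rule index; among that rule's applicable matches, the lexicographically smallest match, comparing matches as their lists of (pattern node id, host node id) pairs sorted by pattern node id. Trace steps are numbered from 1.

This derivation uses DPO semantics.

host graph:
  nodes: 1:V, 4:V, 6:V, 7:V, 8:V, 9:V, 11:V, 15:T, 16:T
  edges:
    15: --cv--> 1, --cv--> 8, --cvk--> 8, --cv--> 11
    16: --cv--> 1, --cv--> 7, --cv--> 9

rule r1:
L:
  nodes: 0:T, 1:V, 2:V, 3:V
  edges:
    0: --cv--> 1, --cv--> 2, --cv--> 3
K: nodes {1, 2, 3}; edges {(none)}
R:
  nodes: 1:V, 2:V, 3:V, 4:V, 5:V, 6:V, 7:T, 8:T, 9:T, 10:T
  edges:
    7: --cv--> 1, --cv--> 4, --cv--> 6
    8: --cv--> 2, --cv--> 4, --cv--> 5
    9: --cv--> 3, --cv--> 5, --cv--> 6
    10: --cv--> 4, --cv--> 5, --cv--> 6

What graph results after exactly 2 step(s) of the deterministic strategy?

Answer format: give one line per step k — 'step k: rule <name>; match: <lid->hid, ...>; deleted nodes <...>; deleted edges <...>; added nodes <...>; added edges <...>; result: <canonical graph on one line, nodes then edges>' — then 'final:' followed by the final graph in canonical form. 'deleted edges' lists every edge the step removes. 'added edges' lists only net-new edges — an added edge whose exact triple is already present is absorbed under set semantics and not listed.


step 1: rule r1; match: 0->16, 1->1, 2->7, 3->9; deleted nodes 16; deleted edges (16,1,cv); (16,7,cv); (16,9,cv); added nodes 17, 18, 19, 20, 21, 22, 23; added edges (20,1,cv); (20,17,cv); (20,19,cv); (21,7,cv); (21,17,cv); (21,18,cv); (22,9,cv); (22,18,cv); (22,19,cv); (23,17,cv); (23,18,cv); (23,19,cv); result: nodes: 1:V, 4:V, 6:V, 7:V, 8:V, 9:V, 11:V, 15:T, 17:V, 18:V, 19:V, 20:T, 21:T, 22:T, 23:T edges: (15,1,cv); (15,8,cv); (15,8,cvk); (15,11,cv); (20,1,cv); (20,17,cv); (20,19,cv); (21,7,cv); (21,17,cv); (21,18,cv); (22,9,cv); (22,18,cv); (22,19,cv); (23,17,cv); (23,18,cv); (23,19,cv)
step 2: rule r1; match: 0->20, 1->1, 2->17, 3->19; deleted nodes 20; deleted edges (20,1,cv); (20,17,cv); (20,19,cv); added nodes 24, 25, 26, 27, 28, 29, 30; added edges (27,1,cv); (27,24,cv); (27,26,cv); (28,17,cv); (28,24,cv); (28,25,cv); (29,19,cv); (29,25,cv); (29,26,cv); (30,24,cv); (30,25,cv); (30,26,cv); result: nodes: 1:V, 4:V, 6:V, 7:V, 8:V, 9:V, 11:V, 15:T, 17:V, 18:V, 19:V, 21:T, 22:T, 23:T, 24:V, 25:V, 26:V, 27:T, 28:T, 29:T, 30:T edges: (15,1,cv); (15,8,cv); (15,8,cvk); (15,11,cv); (21,7,cv); (21,17,cv); (21,18,cv); (22,9,cv); (22,18,cv); (22,19,cv); (23,17,cv); (23,18,cv); (23,19,cv); (27,1,cv); (27,24,cv); (27,26,cv); (28,17,cv); (28,24,cv); (28,25,cv); (29,19,cv); (29,25,cv); (29,26,cv); (30,24,cv); (30,25,cv); (30,26,cv)
final:
nodes: 1:V, 4:V, 6:V, 7:V, 8:V, 9:V, 11:V, 15:T, 17:V, 18:V, 19:V, 21:T, 22:T, 23:T, 24:V, 25:V, 26:V, 27:T, 28:T, 29:T, 30:T
edges: (15,1,cv); (15,8,cv); (15,8,cvk); (15,11,cv); (21,7,cv); (21,17,cv); (21,18,cv); (22,9,cv); (22,18,cv); (22,19,cv); (23,17,cv); (23,18,cv); (23,19,cv); (27,1,cv); (27,24,cv); (27,26,cv); (28,17,cv); (28,24,cv); (28,25,cv); (29,19,cv); (29,25,cv); (29,26,cv); (30,24,cv); (30,25,cv); (30,26,cv)


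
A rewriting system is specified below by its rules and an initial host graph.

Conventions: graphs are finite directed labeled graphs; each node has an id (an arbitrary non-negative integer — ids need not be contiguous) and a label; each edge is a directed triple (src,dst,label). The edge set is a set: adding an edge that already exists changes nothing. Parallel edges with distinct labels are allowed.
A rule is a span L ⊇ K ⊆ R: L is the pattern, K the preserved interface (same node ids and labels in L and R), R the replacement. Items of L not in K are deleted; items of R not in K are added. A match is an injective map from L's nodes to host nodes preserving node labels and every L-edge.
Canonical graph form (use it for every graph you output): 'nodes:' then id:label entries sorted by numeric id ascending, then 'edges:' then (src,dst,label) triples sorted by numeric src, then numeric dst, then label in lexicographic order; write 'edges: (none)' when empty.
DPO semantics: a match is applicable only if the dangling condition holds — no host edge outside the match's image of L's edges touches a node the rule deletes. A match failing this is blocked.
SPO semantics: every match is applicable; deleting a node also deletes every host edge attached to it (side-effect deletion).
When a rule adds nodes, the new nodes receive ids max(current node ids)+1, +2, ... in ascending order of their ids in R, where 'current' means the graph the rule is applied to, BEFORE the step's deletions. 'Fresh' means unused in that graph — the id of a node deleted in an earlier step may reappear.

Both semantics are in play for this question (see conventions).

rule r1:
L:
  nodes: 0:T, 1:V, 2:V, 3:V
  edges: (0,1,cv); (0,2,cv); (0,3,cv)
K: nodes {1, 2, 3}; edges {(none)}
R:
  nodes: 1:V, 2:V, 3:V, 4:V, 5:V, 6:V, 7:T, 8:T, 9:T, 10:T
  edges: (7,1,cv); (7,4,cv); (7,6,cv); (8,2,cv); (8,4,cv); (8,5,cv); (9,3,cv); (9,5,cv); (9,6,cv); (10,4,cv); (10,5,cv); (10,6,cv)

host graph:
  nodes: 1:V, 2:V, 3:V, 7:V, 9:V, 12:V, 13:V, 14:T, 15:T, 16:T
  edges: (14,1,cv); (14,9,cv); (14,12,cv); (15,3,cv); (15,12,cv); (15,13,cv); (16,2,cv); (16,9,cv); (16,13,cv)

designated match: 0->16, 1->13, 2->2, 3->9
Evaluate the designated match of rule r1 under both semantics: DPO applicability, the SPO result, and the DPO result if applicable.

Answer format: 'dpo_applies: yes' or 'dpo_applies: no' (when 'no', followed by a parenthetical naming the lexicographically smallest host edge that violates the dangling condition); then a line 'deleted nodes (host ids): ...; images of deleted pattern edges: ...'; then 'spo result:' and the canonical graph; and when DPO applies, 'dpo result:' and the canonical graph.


dpo_applies: yes
deleted nodes (host ids): 16; images of deleted pattern edges: (16,2,cv); (16,9,cv); (16,13,cv)
spo result:
nodes: 1:V, 2:V, 3:V, 7:V, 9:V, 12:V, 13:V, 14:T, 15:T, 17:V, 18:V, 19:V, 20:T, 21:T, 22:T, 23:T
edges: (14,1,cv); (14,9,cv); (14,12,cv); (15,3,cv); (15,12,cv); (15,13,cv); (20,13,cv); (20,17,cv); (20,19,cv); (21,2,cv); (21,17,cv); (21,18,cv); (22,9,cv); (22,18,cv); (22,19,cv); (23,17,cv); (23,18,cv); (23,19,cv)
dpo result:
nodes: 1:V, 2:V, 3:V, 7:V, 9:V, 12:V, 13:V, 14:T, 15:T, 17:V, 18:V, 19:V, 20:T, 21:T, 22:T, 23:T
edges: (14,1,cv); (14,9,cv); (14,12,cv); (15,3,cv); (15,12,cv); (15,13,cv); (20,13,cv); (20,17,cv); (20,19,cv); (21,2,cv); (21,17,cv); (21,18,cv); (22,9,cv); (22,18,cv); (22,19,cv); (23,17,cv); (23,18,cv); (23,19,cv)


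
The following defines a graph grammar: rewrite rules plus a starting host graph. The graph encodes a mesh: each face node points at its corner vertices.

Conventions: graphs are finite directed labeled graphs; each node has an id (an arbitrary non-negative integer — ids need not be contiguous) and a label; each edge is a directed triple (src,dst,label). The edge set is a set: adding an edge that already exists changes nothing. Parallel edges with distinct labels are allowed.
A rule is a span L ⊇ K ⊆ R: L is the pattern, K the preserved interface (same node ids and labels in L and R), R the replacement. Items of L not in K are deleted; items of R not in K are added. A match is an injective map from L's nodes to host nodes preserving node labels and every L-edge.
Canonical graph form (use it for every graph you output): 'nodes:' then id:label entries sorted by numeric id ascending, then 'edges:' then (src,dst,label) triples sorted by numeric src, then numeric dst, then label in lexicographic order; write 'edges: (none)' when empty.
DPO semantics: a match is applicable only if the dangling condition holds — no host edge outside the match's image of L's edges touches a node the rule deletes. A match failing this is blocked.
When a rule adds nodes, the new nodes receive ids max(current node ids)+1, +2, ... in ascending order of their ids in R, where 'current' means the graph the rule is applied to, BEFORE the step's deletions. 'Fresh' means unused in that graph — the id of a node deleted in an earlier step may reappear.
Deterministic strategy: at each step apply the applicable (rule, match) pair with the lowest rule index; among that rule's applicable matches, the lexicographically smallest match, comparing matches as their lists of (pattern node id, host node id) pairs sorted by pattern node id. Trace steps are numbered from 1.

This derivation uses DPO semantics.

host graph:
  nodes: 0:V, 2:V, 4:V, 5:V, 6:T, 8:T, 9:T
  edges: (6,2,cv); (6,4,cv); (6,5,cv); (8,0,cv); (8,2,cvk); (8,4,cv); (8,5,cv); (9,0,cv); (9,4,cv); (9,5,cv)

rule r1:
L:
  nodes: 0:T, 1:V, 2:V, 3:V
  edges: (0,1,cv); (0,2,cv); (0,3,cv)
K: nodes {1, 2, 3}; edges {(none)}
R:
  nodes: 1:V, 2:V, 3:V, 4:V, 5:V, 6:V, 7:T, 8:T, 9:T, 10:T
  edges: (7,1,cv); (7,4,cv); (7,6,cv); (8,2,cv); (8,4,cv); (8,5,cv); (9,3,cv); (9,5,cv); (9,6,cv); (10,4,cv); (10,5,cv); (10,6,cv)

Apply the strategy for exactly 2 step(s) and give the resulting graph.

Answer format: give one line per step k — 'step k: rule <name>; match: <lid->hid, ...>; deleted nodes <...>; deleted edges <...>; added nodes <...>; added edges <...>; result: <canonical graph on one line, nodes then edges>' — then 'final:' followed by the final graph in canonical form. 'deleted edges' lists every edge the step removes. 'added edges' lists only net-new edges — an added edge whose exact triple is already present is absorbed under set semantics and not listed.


step 1: rule r1; match: 0->6, 1->2, 2->4, 3->5; deleted nodes 6; deleted edges (6,2,cv); (6,4,cv); (6,5,cv); added nodes 10, 11, 12, 13, 14, 15, 16; added edges (13,2,cv); (13,10,cv); (13,12,cv); (14,4,cv); (14,10,cv); (14,11,cv); (15,5,cv); (15,11,cv); (15,12,cv); (16,10,cv); (16,11,cv); (16,12,cv); result: nodes: 0:V, 2:V, 4:V, 5:V, 8:T, 9:T, 10:V, 11:V, 12:V, 13:T, 14:T, 15:T, 16:T edges: (8,0,cv); (8,2,cvk); (8,4,cv); (8,5,cv); (9,0,cv); (9,4,cv); (9,5,cv); (13,2,cv); (13,10,cv); (13,12,cv); (14,4,cv); (14,10,cv); (14,11,cv); (15,5,cv); (15,11,cv); (15,12,cv); (16,10,cv); (16,11,cv); (16,12,cv)
step 2: rule r1; match: 0->9, 1->0, 2->4, 3->5; deleted nodes 9; deleted edges (9,0,cv); (9,4,cv); (9,5,cv); added nodes 17, 18, 19, 20, 21, 22, 23; added edges (20,0,cv); (20,17,cv); (20,19,cv); (21,4,cv); (21,17,cv); (21,18,cv); (22,5,cv); (22,18,cv); (22,19,cv); (23,17,cv); (23,18,cv); (23,19,cv); result: nodes: 0:V, 2:V, 4:V, 5:V, 8:T, 10:V, 11:V, 12:V, 13:T, 14:T, 15:T, 16:T, 17:V, 18:V, 19:V, 20:T, 21:T, 22:T, 23:T edges: (8,0,cv); (8,2,cvk); (8,4,cv); (8,5,cv); (13,2,cv); (13,10,cv); (13,12,cv); (14,4,cv); (14,10,cv); (14,11,cv); (15,5,cv); (15,11,cv); (15,12,cv); (16,10,cv); (16,11,cv); (16,12,cv); (20,0,cv); (20,17,cv); (20,19,cv); (21,4,cv); (21,17,cv); (21,18,cv); (22,5,cv); (22,18,cv); (22,19,cv); (23,17,cv); (23,18,cv); (23,19,cv)
final:
nodes: 0:V, 2:V, 4:V, 5:V, 8:T, 10:V, 11:V, 12:V, 13:T, 14:T, 15:T, 16:T, 17:V, 18:V, 19:V, 20:T, 21:T, 22:T, 23:T
edges: (8,0,cv); (8,2,cvk); (8,4,cv); (8,5,cv); (13,2,cv); (13,10,cv); (13,12,cv); (14,4,cv); (14,10,cv); (14,11,cv); (15,5,cv); (15,11,cv); (15,12,cv); (16,10,cv); (16,11,cv); (16,12,cv); (20,0,cv); (20,17,cv); (20,19,cv); (21,4,cv); (21,17,cv); (21,18,cv); (22,5,cv); (22,18,cv); (22,19,cv); (23,17,cv); (23,18,cv); (23,19,cv)


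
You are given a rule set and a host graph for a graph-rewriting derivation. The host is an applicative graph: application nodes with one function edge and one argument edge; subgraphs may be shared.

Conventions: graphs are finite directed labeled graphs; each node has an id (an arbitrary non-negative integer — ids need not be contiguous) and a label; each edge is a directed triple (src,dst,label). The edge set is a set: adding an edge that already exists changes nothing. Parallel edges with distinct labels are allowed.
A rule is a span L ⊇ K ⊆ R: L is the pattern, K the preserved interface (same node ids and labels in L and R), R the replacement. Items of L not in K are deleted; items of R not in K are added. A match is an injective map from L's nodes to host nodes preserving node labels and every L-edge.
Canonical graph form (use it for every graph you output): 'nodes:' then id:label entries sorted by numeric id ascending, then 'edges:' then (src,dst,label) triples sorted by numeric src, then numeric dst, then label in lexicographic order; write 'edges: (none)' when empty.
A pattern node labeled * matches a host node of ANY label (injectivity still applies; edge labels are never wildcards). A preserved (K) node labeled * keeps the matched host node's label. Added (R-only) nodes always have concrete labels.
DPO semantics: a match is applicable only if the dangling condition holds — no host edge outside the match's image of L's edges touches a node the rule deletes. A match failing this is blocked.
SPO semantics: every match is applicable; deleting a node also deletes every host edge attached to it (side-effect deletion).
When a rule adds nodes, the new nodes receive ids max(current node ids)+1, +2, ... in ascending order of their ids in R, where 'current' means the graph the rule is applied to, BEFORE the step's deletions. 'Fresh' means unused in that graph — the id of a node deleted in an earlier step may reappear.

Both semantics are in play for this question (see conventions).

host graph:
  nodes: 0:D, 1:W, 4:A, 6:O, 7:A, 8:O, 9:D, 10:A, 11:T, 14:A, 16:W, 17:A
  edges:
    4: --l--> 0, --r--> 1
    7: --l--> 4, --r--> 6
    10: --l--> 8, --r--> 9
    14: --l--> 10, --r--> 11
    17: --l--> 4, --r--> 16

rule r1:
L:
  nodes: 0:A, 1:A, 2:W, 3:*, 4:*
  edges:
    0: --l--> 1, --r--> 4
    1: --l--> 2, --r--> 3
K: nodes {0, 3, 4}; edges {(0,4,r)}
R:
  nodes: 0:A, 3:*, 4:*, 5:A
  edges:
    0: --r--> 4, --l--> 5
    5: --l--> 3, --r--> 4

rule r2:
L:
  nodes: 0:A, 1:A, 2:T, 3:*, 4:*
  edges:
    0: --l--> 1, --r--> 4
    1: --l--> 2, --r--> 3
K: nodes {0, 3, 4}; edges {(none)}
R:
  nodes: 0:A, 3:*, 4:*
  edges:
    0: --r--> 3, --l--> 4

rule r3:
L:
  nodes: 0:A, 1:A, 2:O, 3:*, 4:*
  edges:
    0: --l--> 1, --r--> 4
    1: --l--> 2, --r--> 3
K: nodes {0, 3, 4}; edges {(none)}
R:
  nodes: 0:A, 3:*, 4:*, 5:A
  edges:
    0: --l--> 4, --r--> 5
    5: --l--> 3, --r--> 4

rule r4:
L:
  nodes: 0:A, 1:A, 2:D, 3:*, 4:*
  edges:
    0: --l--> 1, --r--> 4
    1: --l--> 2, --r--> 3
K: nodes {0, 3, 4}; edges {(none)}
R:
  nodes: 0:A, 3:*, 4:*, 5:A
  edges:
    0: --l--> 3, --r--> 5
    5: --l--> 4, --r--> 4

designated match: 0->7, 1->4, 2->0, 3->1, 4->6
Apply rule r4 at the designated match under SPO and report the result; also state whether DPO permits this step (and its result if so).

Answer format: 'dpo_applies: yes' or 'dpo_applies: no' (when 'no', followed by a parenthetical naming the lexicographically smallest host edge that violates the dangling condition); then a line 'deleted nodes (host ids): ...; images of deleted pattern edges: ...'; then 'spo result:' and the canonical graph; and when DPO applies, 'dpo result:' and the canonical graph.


dpo_applies: no
(the rule deletes node 4, which keeps host edge (17,4,l) outside the match image — the dangling condition fails, DPO blocks; SPO proceeds and side-deletes such edges)
deleted nodes (host ids): 0, 4; images of deleted pattern edges: (4,0,l); (4,1,r); (7,4,l); (7,6,r)
spo result:
nodes: 1:W, 6:O, 7:A, 8:O, 9:D, 10:A, 11:T, 14:A, 16:W, 17:A, 18:A
edges: (7,1,l); (7,18,r); (10,8,l); (10,9,r); (14,10,l); (14,11,r); (17,16,r); (18,6,l); (18,6,r)


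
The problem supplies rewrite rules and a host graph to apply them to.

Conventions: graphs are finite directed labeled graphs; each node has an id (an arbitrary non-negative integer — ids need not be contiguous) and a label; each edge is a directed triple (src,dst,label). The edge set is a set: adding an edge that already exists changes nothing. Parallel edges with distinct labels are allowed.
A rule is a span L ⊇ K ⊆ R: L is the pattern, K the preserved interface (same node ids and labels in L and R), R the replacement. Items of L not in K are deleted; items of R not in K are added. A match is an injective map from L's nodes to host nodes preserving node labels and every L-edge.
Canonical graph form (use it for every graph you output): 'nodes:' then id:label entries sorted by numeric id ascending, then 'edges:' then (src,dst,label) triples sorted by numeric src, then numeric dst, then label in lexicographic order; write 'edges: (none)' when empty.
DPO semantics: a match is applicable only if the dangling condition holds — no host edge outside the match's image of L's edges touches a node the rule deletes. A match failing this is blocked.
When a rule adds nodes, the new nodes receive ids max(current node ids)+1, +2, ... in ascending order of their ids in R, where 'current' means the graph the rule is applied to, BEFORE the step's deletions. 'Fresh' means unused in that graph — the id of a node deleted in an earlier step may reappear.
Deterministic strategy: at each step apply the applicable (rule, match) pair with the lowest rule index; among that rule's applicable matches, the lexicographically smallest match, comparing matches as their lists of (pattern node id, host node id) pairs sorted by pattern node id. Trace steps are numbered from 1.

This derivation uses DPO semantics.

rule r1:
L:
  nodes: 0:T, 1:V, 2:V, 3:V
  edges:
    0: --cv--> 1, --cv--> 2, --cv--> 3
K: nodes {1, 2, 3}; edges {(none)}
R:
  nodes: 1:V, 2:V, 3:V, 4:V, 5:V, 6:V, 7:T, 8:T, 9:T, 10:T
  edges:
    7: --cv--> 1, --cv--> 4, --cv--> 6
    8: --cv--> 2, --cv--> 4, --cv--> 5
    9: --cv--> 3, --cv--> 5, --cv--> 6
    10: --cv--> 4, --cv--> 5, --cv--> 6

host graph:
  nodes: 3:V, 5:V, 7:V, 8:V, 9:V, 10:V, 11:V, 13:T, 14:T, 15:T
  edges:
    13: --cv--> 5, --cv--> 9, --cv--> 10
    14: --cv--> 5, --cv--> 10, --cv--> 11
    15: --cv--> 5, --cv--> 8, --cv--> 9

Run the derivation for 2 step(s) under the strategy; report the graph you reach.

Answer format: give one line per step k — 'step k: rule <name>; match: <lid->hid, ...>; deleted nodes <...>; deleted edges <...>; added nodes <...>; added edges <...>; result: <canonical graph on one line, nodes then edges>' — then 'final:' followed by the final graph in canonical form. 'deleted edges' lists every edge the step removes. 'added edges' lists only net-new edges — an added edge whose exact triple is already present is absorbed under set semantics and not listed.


step 1: rule r1; match: 0->13, 1->5, 2->9, 3->10; deleted nodes 13; deleted edges (13,5,cv); (13,9,cv); (13,10,cv); added nodes 16, 17, 18, 19, 20, 21, 22; added edges (19,5,cv); (19,16,cv); (19,18,cv); (20,9,cv); (20,16,cv); (20,17,cv); (21,10,cv); (21,17,cv); (21,18,cv); (22,16,cv); (22,17,cv); (22,18,cv); result: nodes: 3:V, 5:V, 7:V, 8:V, 9:V, 10:V, 11:V, 14:T, 15:T, 16:V, 17:V, 18:V, 19:T, 20:T, 21:T, 22:T edges: (14,5,cv); (14,10,cv); (14,11,cv); (15,5,cv); (15,8,cv); (15,9,cv); (19,5,cv); (19,16,cv); (19,18,cv); (20,9,cv); (20,16,cv); (20,17,cv); (21,10,cv); (21,17,cv); (21,18,cv); (22,16,cv); (22,17,cv); (22,18,cv)
step 2: rule r1; match: 0->14, 1->5, 2->10, 3->11; deleted nodes 14; deleted edges (14,5,cv); (14,10,cv); (14,11,cv); added nodes 23, 24, 25, 26, 27, 28, 29; added edges (26,5,cv); (26,23,cv); (26,25,cv); (27,10,cv); (27,23,cv); (27,24,cv); (28,11,cv); (28,24,cv); (28,25,cv); (29,23,cv); (29,24,cv); (29,25,cv); result: nodes: 3:V, 5:V, 7:V, 8:V, 9:V, 10:V, 11:V, 15:T, 16:V, 17:V, 18:V, 19:T, 20:T, 21:T, 22:T, 23:V, 24:V, 25:V, 26:T, 27:T, 28:T, 29:T edges: (15,5,cv); (15,8,cv); (15,9,cv); (19,5,cv); (19,16,cv); (19,18,cv); (20,9,cv); (20,16,cv); (20,17,cv); (21,10,cv); (21,17,cv); (21,18,cv); (22,16,cv); (22,17,cv); (22,18,cv); (26,5,cv); (26,23,cv); (26,25,cv); (27,10,cv); (27,23,cv); (27,24,cv); (28,11,cv); (28,24,cv); (28,25,cv); (29,23,cv); (29,24,cv); (29,25,cv)
final:
nodes: 3:V, 5:V, 7:V, 8:V, 9:V, 10:V, 11:V, 15:T, 16:V, 17:V, 18:V, 19:T, 20:T, 21:T, 22:T, 23:V, 24:V, 25:V, 26:T, 27:T, 28:T, 29:T
edges: (15,5,cv); (15,8,cv); (15,9,cv); (19,5,cv); (19,16,cv); (19,18,cv); (20,9,cv); (20,16,cv); (20,17,cv); (21,10,cv); (21,17,cv); (21,18,cv); (22,16,cv); (22,17,cv); (22,18,cv); (26,5,cv); (26,23,cv); (26,25,cv); (27,10,cv); (27,23,cv); (27,24,cv); (28,11,cv); (28,24,cv); (28,25,cv); (29,23,cv); (29,24,cv); (29,25,cv)


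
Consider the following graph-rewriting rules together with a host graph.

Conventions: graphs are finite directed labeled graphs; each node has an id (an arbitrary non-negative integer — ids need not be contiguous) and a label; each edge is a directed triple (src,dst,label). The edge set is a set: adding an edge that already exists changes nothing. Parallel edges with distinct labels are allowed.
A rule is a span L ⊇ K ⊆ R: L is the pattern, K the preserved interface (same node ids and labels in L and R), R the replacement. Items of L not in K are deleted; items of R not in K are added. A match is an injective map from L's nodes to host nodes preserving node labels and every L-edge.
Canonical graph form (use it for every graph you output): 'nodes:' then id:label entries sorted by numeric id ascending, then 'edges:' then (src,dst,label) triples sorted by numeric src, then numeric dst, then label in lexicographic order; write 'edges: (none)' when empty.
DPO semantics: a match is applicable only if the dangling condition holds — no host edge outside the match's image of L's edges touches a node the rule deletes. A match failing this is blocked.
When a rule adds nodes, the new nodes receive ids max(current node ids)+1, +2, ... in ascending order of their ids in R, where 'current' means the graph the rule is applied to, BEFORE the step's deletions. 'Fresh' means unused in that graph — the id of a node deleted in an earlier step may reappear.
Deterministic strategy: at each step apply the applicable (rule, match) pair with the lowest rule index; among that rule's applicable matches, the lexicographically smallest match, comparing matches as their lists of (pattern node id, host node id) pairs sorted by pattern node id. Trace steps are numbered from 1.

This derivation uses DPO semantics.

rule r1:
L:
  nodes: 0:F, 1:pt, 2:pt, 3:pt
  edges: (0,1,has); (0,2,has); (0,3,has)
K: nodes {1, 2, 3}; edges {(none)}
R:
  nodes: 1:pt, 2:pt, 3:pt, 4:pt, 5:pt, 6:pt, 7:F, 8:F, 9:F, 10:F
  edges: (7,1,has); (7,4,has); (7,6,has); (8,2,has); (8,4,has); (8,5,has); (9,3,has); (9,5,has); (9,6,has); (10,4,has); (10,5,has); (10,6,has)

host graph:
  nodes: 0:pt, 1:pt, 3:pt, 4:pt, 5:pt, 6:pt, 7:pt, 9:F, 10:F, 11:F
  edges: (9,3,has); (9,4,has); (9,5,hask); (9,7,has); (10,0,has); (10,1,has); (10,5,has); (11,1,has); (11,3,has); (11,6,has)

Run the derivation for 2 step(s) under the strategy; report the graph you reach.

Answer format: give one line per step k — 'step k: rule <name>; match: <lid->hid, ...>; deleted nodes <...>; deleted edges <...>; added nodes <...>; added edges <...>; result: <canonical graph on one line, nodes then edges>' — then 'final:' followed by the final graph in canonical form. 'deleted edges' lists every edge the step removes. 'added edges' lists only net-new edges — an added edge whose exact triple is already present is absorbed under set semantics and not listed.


step 1: rule r1; match: 0->10, 1->0, 2->1, 3->5; deleted nodes 10; deleted edges (10,0,has); (10,1,has); (10,5,has); added nodes 12, 13, 14, 15, 16, 17, 18; added edges (15,0,has); (15,12,has); (15,14,has); (16,1,has); (16,12,has); (16,13,has); (17,5,has); (17,13,has); (17,14,has); (18,12,has); (18,13,has); (18,14,has); result: nodes: 0:pt, 1:pt, 3:pt, 4:pt, 5:pt, 6:pt, 7:pt, 9:F, 11:F, 12:pt, 13:pt, 14:pt, 15:F, 16:F, 17:F, 18:F edges: (9,3,has); (9,4,has); (9,5,hask); (9,7,has); (11,1,has); (11,3,has); (11,6,has); (15,0,has); (15,12,has); (15,14,has); (16,1,has); (16,12,has); (16,13,has); (17,5,has); (17,13,has); (17,14,has); (18,12,has); (18,13,has); (18,14,has)
step 2: rule r1; match: 0->11, 1->1, 2->3, 3->6; deleted nodes 11; deleted edges (11,1,has); (11,3,has); (11,6,has); added nodes 19, 20, 21, 22, 23, 24, 25; added edges (22,1,has); (22,19,has); (22,21,has); (23,3,has); (23,19,has); (23,20,has); (24,6,has); (24,20,has); (24,21,has); (25,19,has); (25,20,has); (25,21,has); result: nodes: 0:pt, 1:pt, 3:pt, 4:pt, 5:pt, 6:pt, 7:pt, 9:F, 12:pt, 13:pt, 14:pt, 15:F, 16:F, 17:F, 18:F, 19:pt, 20:pt, 21:pt, 22:F, 23:F, 24:F, 25:F edges: (9,3,has); (9,4,has); (9,5,hask); (9,7,has); (15,0,has); (15,12,has); (15,14,has); (16,1,has); (16,12,has); (16,13,has); (17,5,has); (17,13,has); (17,14,has); (18,12,has); (18,13,has); (18,14,has); (22,1,has); (22,19,has); (22,21,has); (23,3,has); (23,19,has); (23,20,has); (24,6,has); (24,20,has); (24,21,has); (25,19,has); (25,20,has); (25,21,has)
final:
nodes: 0:pt, 1:pt, 3:pt, 4:pt, 5:pt, 6:pt, 7:pt, 9:F, 12:pt, 13:pt, 14:pt, 15:F, 16:F, 17:F, 18:F, 19:pt, 20:pt, 21:pt, 22:F, 23:F, 24:F, 25:F
edges: (9,3,has); (9,4,has); (9,5,hask); (9,7,has); (15,0,has); (15,12,has); (15,14,has); (16,1,has); (16,12,has); (16,13,has); (17,5,has); (17,13,has); (17,14,has); (18,12,has); (18,13,has); (18,14,has); (22,1,has); (22,19,has); (22,21,has); (23,3,has); (23,19,has); (23,20,has); (24,6,has); (24,20,has); (24,21,has); (25,19,has); (25,20,has); (25,21,has)


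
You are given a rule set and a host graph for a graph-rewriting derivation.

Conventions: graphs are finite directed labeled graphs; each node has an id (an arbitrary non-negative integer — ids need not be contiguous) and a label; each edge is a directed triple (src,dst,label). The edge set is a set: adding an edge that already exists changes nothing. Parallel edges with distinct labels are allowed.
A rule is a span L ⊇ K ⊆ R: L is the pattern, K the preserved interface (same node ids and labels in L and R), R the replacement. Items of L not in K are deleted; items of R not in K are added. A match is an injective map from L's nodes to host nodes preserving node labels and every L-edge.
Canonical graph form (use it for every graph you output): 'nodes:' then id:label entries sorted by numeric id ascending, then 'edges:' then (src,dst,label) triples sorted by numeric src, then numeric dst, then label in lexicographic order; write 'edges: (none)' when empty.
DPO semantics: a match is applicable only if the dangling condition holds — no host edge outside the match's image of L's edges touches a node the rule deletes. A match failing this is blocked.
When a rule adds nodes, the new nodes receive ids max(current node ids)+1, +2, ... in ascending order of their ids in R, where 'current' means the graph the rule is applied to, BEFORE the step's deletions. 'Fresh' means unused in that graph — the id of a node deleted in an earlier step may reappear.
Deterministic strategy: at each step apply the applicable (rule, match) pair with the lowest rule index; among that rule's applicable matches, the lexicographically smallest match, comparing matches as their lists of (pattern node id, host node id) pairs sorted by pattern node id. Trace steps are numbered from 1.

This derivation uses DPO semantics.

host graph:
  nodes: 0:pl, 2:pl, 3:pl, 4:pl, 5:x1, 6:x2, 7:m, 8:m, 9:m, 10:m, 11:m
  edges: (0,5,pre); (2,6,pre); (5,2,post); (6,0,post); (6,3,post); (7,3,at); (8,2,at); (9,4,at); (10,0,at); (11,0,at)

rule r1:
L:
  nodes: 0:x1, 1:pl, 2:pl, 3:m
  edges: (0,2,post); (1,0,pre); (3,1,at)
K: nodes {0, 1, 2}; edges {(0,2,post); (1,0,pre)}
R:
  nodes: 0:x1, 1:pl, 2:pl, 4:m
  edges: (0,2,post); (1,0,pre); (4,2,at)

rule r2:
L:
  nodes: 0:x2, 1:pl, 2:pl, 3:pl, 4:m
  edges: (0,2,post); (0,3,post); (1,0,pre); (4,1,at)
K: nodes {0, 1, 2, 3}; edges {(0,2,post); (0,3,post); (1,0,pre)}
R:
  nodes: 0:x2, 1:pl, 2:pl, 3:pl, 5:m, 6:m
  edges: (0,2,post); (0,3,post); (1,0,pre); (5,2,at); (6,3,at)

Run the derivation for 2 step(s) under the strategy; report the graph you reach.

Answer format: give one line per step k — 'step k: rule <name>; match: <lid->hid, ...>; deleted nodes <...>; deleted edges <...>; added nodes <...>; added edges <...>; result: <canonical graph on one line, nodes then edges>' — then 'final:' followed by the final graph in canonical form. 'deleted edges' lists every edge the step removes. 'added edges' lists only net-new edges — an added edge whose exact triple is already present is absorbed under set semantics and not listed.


step 1: rule r1; match: 0->5, 1->0, 2->2, 3->10; deleted nodes 10; deleted edges (10,0,at); added nodes 12; added edges (12,2,at); result: nodes: 0:pl, 2:pl, 3:pl, 4:pl, 5:x1, 6:x2, 7:m, 8:m, 9:m, 11:m, 12:m edges: (0,5,pre); (2,6,pre); (5,2,post); (6,0,post); (6,3,post); (7,3,at); (8,2,at); (9,4,at); (11,0,at); (12,2,at)
step 2: rule r1; match: 0->5, 1->0, 2->2, 3->11; deleted nodes 11; deleted edges (11,0,at); added nodes 13; added edges (13,2,at); result: nodes: 0:pl, 2:pl, 3:pl, 4:pl, 5:x1, 6:x2, 7:m, 8:m, 9:m, 12:m, 13:m edges: (0,5,pre); (2,6,pre); (5,2,post); (6,0,post); (6,3,post); (7,3,at); (8,2,at); (9,4,at); (12,2,at); (13,2,at)
final:
nodes: 0:pl, 2:pl, 3:pl, 4:pl, 5:x1, 6:x2, 7:m, 8:m, 9:m, 12:m, 13:m
edges: (0,5,pre); (2,6,pre); (5,2,post); (6,0,post); (6,3,post); (7,3,at); (8,2,at); (9,4,at); (12,2,at); (13,2,at)


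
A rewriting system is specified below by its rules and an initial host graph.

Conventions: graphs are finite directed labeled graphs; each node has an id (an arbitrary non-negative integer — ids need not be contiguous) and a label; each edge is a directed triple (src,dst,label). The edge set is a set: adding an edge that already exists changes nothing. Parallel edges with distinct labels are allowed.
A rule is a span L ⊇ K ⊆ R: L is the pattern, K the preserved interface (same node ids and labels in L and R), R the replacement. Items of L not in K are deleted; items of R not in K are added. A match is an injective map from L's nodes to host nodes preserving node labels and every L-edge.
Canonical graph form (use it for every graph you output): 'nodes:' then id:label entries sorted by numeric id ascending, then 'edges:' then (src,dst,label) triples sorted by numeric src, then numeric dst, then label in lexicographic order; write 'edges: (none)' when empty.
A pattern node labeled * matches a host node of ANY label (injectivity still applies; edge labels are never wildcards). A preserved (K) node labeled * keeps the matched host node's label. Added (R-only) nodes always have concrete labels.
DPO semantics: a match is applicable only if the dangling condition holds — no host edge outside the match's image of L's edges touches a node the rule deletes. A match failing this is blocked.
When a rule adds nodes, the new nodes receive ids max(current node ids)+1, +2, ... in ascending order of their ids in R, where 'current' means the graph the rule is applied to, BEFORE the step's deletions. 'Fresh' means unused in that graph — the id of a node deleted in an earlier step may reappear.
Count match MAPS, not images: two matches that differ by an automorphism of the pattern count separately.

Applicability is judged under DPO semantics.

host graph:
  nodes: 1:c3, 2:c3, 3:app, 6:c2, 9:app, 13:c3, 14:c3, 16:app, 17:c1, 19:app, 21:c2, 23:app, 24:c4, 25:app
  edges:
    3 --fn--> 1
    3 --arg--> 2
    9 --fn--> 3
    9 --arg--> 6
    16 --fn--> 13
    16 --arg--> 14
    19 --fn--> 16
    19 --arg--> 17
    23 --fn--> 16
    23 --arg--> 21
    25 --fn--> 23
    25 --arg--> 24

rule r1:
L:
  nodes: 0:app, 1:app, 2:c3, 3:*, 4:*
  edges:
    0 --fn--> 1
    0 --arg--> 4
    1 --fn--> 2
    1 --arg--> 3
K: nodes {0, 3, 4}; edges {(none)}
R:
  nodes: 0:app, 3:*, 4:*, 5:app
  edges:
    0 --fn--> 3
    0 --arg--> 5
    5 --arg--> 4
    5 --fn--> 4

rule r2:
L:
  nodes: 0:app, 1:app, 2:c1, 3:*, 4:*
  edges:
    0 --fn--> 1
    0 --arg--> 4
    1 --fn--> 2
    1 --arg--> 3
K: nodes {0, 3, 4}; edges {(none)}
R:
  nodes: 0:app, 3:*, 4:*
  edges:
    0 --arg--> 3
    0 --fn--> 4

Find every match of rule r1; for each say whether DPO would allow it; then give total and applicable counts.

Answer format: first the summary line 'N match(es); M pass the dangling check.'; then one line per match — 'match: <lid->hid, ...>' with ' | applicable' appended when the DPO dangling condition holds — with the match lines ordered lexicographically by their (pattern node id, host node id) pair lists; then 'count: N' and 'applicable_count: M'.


3 match(es); 1 pass the dangling check.
match: 0->9, 1->3, 2->1, 3->2, 4->6 | applicable
match: 0->19, 1->16, 2->13, 3->14, 4->17
match: 0->23, 1->16, 2->13, 3->14, 4->21
count: 3
applicable_count: 1


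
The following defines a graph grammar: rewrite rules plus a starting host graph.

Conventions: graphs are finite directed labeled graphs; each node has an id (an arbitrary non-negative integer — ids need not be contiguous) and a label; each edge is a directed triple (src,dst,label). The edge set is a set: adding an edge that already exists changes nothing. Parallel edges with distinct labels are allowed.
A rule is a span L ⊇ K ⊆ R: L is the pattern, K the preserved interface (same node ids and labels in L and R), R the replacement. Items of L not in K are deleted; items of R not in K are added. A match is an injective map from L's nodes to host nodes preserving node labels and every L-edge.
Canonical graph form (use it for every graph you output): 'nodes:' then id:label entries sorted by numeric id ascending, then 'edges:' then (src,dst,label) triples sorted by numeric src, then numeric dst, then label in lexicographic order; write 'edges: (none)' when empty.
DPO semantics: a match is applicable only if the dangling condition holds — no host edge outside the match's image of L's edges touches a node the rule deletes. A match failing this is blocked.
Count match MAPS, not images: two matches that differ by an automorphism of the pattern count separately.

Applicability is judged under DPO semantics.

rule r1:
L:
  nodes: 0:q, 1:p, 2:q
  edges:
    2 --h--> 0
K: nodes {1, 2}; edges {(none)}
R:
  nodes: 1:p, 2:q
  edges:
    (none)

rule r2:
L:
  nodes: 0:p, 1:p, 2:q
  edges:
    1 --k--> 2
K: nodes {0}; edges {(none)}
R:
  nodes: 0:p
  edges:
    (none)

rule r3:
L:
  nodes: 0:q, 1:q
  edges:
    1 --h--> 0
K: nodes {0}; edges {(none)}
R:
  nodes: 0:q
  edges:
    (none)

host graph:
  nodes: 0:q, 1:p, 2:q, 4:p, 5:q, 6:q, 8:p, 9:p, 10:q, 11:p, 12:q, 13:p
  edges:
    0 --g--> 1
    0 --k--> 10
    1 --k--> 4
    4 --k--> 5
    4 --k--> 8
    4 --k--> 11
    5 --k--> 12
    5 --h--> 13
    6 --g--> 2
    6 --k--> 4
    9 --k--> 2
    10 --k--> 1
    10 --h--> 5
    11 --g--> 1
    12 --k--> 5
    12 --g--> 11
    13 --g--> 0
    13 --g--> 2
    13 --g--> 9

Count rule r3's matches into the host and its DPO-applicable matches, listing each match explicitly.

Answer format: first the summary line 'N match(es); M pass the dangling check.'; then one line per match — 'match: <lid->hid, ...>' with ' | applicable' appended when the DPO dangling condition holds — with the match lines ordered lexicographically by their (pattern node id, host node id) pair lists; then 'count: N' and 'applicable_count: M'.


1 match(es); 0 pass the dangling check.
match: 0->5, 1->10
count: 1
applicable_count: 0
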